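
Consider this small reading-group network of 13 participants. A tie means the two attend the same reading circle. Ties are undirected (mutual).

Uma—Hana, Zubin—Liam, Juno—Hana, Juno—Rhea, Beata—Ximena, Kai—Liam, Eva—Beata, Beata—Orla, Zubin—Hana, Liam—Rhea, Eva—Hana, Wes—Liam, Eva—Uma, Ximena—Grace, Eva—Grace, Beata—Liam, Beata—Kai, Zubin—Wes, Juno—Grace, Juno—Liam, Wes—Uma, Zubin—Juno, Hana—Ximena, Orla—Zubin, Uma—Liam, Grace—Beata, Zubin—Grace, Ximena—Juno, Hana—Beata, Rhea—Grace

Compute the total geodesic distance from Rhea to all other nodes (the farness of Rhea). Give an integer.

22

Distances from Rhea: Beata:2, Eva:2, Grace:1, Hana:2, Juno:1, Kai:2, Liam:1, Orla:3, Uma:2, Wes:2, Ximena:2, Zubin:2.
Sum = 2 + 2 + 1 + 2 + 1 + 2 + 1 + 3 + 2 + 2 + 2 + 2 = 22.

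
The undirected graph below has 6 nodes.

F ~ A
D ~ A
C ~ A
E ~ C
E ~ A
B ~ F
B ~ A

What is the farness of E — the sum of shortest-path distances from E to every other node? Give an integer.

Distances from E: A:1, B:2, C:1, D:2, F:2.
Sum = 1 + 2 + 1 + 2 + 2 = 8.

8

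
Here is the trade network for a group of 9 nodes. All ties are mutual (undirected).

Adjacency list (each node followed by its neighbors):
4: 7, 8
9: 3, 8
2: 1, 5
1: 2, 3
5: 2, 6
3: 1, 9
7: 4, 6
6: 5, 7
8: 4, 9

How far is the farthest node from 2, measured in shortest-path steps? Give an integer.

4

Distances from 2: 1:1, 3:2, 4:4, 5:1, 6:2, 7:3, 8:4, 9:3.
The largest is 4 (to 4 and 8), so the eccentricity of 2 is 4.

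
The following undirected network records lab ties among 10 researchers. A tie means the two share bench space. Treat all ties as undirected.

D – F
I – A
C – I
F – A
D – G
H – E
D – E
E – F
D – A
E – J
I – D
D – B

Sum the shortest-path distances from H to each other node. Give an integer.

23

Distances from H: A:3, B:3, C:4, D:2, E:1, F:2, G:3, I:3, J:2.
Sum = 3 + 3 + 4 + 2 + 1 + 2 + 3 + 3 + 2 = 23.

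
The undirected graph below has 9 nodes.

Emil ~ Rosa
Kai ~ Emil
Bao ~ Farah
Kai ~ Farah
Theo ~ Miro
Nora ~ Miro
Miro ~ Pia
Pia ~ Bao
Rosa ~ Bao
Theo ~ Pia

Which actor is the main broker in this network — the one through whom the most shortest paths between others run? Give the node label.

Unnormalized betweenness of each node: Bao:17, Emil:1, Farah:5, Kai:1, Miro:7, Nora:0, Pia:15, Rosa:5, Theo:0.
Bao has the largest value, 17, making it the main broker — the node through which the most shortest paths run.

Bao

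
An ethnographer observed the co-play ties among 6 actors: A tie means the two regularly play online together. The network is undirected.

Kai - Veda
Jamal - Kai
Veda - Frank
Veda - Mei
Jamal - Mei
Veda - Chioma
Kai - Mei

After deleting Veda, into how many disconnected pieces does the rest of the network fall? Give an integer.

Without Veda, the remaining ties split the others into: {Jamal, Kai, Mei}; {Frank}; {Chioma}.
That's 3 separate components.

3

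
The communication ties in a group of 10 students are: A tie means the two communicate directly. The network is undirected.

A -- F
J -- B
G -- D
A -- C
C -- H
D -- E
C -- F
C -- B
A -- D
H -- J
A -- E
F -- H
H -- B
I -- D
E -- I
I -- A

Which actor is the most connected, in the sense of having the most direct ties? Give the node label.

Degrees — A:5, B:3, C:4, D:4, E:3, F:3, G:1, H:4, I:3, J:2.
The maximum is 5, attained only by A.

A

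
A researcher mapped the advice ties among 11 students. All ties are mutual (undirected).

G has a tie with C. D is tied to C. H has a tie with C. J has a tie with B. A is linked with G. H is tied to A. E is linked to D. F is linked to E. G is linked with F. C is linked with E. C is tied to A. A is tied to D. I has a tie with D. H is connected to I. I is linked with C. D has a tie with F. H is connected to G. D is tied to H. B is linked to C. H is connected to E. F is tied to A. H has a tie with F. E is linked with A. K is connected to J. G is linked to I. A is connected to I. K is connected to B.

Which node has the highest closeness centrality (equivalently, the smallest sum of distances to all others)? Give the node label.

C

Farness (sum of distances to all others) for each node — A:15, B:18, C:13, D:16, E:17, F:20, G:17, H:15, I:17, J:26, K:26.
The smallest farness is 13, for C, so C has the highest closeness.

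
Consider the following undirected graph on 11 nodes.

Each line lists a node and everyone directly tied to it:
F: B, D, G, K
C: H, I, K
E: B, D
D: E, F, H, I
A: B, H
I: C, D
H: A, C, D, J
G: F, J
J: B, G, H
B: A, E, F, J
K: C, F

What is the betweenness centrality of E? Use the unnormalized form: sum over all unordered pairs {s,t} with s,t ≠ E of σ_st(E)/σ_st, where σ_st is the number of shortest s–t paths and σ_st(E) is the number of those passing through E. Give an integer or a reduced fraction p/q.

Pairs whose geodesics pass through E — I–B: 1/2; D–B: 1/2.
All other pairs contribute 0.
Summing the contributions gives betweenness(E) = 1.

1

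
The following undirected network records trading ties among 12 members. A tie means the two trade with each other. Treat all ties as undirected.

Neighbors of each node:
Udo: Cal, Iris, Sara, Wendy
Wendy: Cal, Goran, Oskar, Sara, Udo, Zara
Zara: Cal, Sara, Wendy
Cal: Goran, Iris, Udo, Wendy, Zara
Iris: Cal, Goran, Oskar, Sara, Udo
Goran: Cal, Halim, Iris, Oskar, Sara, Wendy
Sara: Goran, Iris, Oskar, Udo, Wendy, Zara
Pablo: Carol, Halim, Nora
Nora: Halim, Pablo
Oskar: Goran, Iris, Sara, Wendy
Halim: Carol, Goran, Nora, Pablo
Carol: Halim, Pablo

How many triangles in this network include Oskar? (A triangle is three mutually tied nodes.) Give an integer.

Oskar's neighbors: Goran, Iris, Sara, and Wendy.
Neighbor pairs that are themselves tied: Oskar–Goran–Iris; Oskar–Goran–Sara; Oskar–Goran–Wendy; Oskar–Iris–Sara; Oskar–Sara–Wendy. Each forms one triangle with Oskar, for 5 in total.

5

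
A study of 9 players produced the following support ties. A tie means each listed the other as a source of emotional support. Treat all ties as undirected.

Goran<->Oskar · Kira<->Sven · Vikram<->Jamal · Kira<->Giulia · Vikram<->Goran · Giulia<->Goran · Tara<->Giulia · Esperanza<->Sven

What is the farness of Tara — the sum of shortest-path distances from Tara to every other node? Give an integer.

22

Distances from Tara: Esperanza:4, Giulia:1, Goran:2, Jamal:4, Kira:2, Oskar:3, Sven:3, Vikram:3.
Sum = 4 + 1 + 2 + 4 + 2 + 3 + 3 + 3 = 22.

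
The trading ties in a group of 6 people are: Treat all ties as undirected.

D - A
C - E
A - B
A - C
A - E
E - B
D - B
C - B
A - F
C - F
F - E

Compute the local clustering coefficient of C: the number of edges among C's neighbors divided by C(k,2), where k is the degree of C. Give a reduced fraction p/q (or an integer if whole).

5/6

C's neighbors: A, B, E, and F (k = 4).
Possible neighbor pairs: C(4,2) = 6. Edges among them: A–B, A–E, A–F, B–E, E–F → e = 5.
Clustering(C) = 5/6.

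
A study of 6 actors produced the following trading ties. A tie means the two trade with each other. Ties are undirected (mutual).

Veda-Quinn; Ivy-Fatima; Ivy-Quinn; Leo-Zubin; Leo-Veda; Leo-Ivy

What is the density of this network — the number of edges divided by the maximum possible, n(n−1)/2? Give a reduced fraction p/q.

There are 6 edges and 6 nodes, so the maximum possible is C(6,2) = 15.
Density = 6/15 = 2/5.

2/5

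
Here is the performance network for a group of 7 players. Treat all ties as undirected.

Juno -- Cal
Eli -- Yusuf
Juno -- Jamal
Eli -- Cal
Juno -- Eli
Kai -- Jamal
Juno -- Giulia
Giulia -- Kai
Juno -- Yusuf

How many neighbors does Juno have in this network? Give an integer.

5

Juno is directly tied to Cal, Eli, Giulia, Jamal, and Yusuf. That is 5 neighbors, so the degree of Juno is 5.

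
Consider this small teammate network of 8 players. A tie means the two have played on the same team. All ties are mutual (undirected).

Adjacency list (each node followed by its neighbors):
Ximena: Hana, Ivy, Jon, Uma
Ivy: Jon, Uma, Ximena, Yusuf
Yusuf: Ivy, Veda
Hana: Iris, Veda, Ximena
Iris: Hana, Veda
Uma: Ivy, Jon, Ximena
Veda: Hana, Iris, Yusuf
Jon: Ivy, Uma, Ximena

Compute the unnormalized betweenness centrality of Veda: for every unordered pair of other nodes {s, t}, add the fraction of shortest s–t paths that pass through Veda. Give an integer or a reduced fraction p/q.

Pairs whose geodesics pass through Veda — Ivy–Iris: 1/2; Hana–Yusuf: 1; Iris–Yusuf: 1.
All other pairs contribute 0.
Summing the contributions gives betweenness(Veda) = 5/2.

5/2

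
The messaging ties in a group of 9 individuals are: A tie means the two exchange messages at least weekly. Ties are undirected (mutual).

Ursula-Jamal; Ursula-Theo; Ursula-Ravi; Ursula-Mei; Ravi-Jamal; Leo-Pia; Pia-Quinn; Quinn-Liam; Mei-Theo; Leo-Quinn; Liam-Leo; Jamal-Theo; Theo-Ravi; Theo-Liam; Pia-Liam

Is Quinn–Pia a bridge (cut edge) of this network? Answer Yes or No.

No

Even without that edge, Quinn still reaches Pia via Quinn – Leo – Pia, so the network stays connected. Not a bridge.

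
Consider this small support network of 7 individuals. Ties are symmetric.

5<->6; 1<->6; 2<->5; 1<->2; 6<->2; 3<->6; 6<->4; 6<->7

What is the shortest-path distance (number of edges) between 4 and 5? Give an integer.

2

One shortest route is 4 – 6 – 5, which uses 2 edges, and 4 and 5 are not directly tied, so nothing shorter exists. So d(4,5) = 2.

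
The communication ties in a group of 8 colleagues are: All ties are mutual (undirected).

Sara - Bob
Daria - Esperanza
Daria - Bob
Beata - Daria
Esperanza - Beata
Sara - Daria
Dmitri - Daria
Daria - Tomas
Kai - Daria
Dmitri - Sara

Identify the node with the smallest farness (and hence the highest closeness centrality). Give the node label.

Farness (sum of distances to all others) for each node — Beata:12, Bob:12, Daria:7, Dmitri:12, Esperanza:12, Kai:13, Sara:11, Tomas:13.
The smallest farness is 7, for Daria, so Daria has the highest closeness.

Daria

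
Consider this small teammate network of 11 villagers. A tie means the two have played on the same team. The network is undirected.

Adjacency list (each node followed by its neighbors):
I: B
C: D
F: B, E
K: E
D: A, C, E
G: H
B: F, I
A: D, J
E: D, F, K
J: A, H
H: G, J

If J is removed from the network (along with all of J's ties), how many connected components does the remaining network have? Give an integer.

Without J, the remaining ties split the others into: {G, H}; {A, B, C, D, E, F, I, K}.
That's 2 separate components.

2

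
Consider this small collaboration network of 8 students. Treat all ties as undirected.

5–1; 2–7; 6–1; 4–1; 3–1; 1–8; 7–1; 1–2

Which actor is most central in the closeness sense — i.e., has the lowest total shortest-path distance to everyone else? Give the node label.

Farness (sum of distances to all others) for each node — 1:7, 2:12, 3:13, 4:13, 5:13, 6:13, 7:12, 8:13.
The smallest farness is 7, for 1, so 1 has the highest closeness.

1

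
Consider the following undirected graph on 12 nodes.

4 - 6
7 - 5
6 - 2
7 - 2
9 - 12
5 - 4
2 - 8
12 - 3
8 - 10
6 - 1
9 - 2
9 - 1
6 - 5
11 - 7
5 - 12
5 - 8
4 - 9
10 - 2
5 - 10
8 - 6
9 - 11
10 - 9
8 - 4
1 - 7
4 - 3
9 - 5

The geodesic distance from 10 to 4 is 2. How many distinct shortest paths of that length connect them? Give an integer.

3

The shortest distance is 2. The length-2 paths are: 10–8–4; 10–9–4; 10–5–4.
That gives 3 distinct shortest paths.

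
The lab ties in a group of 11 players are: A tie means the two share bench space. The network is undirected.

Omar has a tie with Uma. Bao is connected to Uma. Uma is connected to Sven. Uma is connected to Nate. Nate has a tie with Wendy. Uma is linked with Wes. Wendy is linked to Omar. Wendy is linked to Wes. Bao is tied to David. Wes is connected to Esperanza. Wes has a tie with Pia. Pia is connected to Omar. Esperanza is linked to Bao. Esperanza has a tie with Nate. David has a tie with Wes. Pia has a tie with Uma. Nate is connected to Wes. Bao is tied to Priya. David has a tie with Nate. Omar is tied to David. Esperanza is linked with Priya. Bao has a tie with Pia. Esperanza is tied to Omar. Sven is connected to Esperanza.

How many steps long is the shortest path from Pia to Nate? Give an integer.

One shortest route is Pia – Wes – Nate, which uses 2 edges, and Pia and Nate are not directly tied, so nothing shorter exists. So d(Pia,Nate) = 2.

2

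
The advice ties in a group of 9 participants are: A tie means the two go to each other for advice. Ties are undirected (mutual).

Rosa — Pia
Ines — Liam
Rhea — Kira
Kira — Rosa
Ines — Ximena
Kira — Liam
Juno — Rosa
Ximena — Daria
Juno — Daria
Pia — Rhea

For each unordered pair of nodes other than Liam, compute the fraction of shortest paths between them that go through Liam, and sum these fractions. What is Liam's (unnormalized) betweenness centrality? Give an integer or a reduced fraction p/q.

Pairs whose geodesics pass through Liam — Pia–Ines: 2/2; Rosa–Ines: 1; Ximena–Kira: 1; Ximena–Rhea: 1; Ines–Kira: 1; Ines–Rhea: 1.
All other pairs contribute 0.
Summing the contributions gives betweenness(Liam) = 6.

6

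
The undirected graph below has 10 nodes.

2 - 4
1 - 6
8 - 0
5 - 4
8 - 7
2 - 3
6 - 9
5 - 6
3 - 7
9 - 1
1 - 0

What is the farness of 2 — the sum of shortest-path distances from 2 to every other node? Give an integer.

Distances from 2: 0:4, 1:4, 3:1, 4:1, 5:2, 6:3, 7:2, 8:3, 9:4.
Sum = 4 + 4 + 1 + 1 + 2 + 3 + 2 + 3 + 4 = 24.

24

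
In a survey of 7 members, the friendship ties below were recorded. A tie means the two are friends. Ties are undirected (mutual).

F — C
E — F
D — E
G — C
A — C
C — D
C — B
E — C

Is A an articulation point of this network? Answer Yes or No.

No

Even without A, every remaining node can still reach every other (the residual graph is connected), so A is not a cut vertex.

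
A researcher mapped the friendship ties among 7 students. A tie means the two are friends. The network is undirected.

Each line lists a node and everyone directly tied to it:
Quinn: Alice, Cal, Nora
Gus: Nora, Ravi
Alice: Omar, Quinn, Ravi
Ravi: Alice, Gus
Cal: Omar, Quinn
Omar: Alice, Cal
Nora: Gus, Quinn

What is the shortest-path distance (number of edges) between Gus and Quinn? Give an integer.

2

One shortest route is Gus – Nora – Quinn, which uses 2 edges, and Gus and Quinn are not directly tied, so nothing shorter exists. So d(Gus,Quinn) = 2.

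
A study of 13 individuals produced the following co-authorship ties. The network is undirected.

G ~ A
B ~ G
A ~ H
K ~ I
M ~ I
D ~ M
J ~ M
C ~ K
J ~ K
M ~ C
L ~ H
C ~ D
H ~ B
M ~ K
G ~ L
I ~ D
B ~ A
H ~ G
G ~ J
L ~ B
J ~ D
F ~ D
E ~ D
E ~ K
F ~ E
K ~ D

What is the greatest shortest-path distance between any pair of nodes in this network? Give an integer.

Eccentricity of each node (its greatest distance to any other): A:4, B:4, C:4, D:3, E:4, F:4, G:3, H:4, I:4, J:2, K:3, L:4, M:3.
The maximum eccentricity is 4, realized for instance by the pair E–B via E – K – J – G – B. So the diameter is 4.

4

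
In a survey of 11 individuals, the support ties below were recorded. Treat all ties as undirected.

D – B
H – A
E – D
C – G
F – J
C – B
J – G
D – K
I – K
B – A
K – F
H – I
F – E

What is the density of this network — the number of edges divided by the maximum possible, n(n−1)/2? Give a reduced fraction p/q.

There are 13 edges and 11 nodes, so the maximum possible is C(11,2) = 55.
Density = 13/55.

13/55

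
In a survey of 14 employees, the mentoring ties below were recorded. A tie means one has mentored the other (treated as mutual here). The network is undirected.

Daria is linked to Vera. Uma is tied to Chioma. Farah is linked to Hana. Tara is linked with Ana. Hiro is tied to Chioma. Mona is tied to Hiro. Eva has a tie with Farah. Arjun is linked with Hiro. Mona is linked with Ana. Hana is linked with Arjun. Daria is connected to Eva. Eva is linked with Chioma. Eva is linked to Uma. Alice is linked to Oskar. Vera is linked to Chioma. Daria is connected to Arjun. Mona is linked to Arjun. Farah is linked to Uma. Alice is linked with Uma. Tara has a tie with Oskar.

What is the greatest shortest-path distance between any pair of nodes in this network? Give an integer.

5

Eccentricity of each node (its greatest distance to any other): Alice:4, Ana:4, Arjun:4, Chioma:4, Daria:4, Eva:4, Farah:4, Hana:4, Hiro:4, Mona:4, Oskar:4, Tara:5, Uma:4, Vera:5.
The maximum eccentricity is 5, realized for instance by the pair Vera–Tara via Vera – Chioma – Uma – Alice – Oskar – Tara. So the diameter is 5.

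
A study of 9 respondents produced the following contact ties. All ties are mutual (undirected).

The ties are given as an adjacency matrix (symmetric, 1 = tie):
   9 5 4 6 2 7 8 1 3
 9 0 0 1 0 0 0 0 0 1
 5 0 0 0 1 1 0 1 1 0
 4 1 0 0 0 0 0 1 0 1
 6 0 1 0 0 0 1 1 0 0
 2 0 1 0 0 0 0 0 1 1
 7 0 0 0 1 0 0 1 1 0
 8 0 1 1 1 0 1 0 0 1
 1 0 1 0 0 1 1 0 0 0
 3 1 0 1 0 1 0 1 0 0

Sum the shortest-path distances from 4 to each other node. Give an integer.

14

Distances from 4: 1:3, 2:2, 3:1, 5:2, 6:2, 7:2, 8:1, 9:1.
Sum = 3 + 2 + 1 + 2 + 2 + 2 + 1 + 1 = 14.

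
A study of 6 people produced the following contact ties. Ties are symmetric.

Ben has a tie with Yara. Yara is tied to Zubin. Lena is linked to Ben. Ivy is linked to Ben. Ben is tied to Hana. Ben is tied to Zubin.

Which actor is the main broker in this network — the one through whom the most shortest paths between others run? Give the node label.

Ben

Unnormalized betweenness of each node: Ben:9, Hana:0, Ivy:0, Lena:0, Yara:0, Zubin:0.
Ben has the largest value, 9, making it the main broker — the node through which the most shortest paths run.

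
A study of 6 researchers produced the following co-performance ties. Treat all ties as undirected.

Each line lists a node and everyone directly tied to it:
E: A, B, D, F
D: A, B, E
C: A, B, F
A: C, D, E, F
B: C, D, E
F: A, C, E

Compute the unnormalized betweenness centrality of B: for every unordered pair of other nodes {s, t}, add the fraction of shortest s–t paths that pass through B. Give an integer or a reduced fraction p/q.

5/6

Pairs whose geodesics pass through B — D–C: 1/2; C–E: 1/3.
All other pairs contribute 0.
Summing the contributions gives betweenness(B) = 5/6.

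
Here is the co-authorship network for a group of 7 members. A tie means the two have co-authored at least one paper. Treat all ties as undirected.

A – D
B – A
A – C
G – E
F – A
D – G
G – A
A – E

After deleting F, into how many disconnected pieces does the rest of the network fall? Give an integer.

F's neighbors (A) remain reachable from one another through other ties, so the rest of the network stays in one piece.

1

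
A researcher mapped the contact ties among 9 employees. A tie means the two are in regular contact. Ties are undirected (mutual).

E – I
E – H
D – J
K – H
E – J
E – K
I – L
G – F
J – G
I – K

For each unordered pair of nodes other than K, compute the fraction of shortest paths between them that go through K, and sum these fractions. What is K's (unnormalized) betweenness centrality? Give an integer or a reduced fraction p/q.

1

Pairs whose geodesics pass through K — L–H: 1/2; I–H: 1/2.
All other pairs contribute 0.
Summing the contributions gives betweenness(K) = 1.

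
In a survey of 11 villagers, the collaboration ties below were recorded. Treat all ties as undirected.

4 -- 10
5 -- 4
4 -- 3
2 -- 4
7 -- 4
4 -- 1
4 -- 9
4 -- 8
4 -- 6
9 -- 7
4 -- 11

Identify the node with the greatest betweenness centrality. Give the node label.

4

Unnormalized betweenness of each node: 1:0, 2:0, 3:0, 4:44, 5:0, 6:0, 7:0, 8:0, 9:0, 10:0, 11:0.
4 has the largest value, 44, making it the main broker — the node through which the most shortest paths run.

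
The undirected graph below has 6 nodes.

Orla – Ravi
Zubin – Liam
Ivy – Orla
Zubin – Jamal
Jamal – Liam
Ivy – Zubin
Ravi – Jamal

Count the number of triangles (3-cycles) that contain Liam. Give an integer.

Liam's neighbors: Jamal and Zubin.
Neighbor pairs that are themselves tied: Liam–Jamal–Zubin. Each forms one triangle with Liam, for 1 in total.

1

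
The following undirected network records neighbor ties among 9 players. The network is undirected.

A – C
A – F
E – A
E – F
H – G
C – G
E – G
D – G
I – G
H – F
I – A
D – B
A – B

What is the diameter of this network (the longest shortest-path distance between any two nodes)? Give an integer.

3

Eccentricity of each node (its greatest distance to any other): A:2, B:3, C:2, D:3, E:2, F:3, G:2, H:3, I:2.
The maximum eccentricity is 3, realized for instance by the pair F–D via F – E – G – D. So the diameter is 3.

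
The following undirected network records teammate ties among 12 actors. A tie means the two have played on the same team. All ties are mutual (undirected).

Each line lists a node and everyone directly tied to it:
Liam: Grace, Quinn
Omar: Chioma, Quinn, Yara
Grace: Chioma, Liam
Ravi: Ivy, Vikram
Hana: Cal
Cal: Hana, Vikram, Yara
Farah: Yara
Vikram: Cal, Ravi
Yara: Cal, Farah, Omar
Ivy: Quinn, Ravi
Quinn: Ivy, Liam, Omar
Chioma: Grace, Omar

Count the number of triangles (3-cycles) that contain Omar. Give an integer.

Omar's neighbors are Chioma, Quinn, and Yara, but none of them are tied to each other, so no triangle contains Omar.

0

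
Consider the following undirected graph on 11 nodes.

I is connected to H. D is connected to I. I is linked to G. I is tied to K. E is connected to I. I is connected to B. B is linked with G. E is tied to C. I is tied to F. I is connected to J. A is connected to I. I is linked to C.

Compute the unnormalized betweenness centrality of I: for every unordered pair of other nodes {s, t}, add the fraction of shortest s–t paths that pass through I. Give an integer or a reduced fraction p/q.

Pairs whose geodesics pass through I — K–C: 1; K–J: 1; K–B: 1; K–F: 1; K–E: 1; K–G: 1; K–D: 1; K–H: 1; K–A: 1; C–J: 1; C–B: 1; C–F: 1; C–G: 1; C–D: 1 … (+29 more pairs).
All other pairs contribute 0.
Summing the contributions gives betweenness(I) = 43.

43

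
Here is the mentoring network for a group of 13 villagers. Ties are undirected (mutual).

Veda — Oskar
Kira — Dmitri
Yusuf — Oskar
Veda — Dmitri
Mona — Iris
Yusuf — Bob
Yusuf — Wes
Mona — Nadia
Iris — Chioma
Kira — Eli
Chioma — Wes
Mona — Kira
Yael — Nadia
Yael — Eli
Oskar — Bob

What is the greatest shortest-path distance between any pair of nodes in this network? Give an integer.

6

Eccentricity of each node (its greatest distance to any other): Bob:6, Chioma:4, Dmitri:4, Eli:5, Iris:4, Kira:4, Mona:5, Nadia:6, Oskar:5, Veda:4, Wes:5, Yael:6, Yusuf:6.
The maximum eccentricity is 6, realized for instance by the pair Nadia–Bob via Nadia – Mona – Iris – Chioma – Wes – Yusuf – Bob. So the diameter is 6.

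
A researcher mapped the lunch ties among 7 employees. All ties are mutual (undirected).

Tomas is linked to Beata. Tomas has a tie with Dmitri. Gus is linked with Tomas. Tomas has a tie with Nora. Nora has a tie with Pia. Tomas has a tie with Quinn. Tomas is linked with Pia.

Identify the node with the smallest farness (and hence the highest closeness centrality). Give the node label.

Tomas

Farness (sum of distances to all others) for each node — Beata:11, Dmitri:11, Gus:11, Nora:10, Pia:10, Quinn:11, Tomas:6.
The smallest farness is 6, for Tomas, so Tomas has the highest closeness.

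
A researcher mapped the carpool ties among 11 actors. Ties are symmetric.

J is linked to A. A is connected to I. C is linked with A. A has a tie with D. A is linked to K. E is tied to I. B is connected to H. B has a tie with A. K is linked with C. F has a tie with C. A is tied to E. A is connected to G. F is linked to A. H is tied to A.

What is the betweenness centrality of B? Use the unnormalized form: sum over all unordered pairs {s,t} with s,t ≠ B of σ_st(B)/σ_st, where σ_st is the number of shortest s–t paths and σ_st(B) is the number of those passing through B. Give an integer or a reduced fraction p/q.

0

No shortest path between any pair of other nodes passes through B.
Summing the contributions gives betweenness(B) = 0.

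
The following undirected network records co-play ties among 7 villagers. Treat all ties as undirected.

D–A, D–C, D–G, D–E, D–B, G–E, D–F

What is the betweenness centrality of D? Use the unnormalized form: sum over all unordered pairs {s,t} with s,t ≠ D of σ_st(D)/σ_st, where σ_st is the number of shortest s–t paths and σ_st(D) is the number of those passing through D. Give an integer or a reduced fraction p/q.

14

Pairs whose geodesics pass through D — A–G: 1; A–C: 1; A–B: 1; A–F: 1; A–E: 1; G–C: 1; G–B: 1; G–F: 1; C–B: 1; C–F: 1; C–E: 1; B–F: 1; B–E: 1; F–E: 1.
All other pairs contribute 0.
Summing the contributions gives betweenness(D) = 14.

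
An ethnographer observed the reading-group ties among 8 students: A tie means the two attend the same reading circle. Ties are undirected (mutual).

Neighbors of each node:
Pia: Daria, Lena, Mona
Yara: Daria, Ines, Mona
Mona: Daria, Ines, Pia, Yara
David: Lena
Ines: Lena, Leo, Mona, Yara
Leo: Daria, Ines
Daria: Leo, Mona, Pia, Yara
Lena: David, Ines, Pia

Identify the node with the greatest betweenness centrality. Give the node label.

Lena

Unnormalized betweenness of each node: Daria:5/2, David:0, Ines:6, Lena:13/2, Leo:1/3, Mona:4/3, Pia:3, Yara:1/3.
Lena has the largest value, 13/2, making it the main broker — the node through which the most shortest paths run.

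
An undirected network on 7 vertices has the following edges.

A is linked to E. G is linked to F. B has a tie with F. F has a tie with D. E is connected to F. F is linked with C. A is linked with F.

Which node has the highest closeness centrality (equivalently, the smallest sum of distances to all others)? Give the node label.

Farness (sum of distances to all others) for each node — A:10, B:11, C:11, D:11, E:10, F:6, G:11.
The smallest farness is 6, for F, so F has the highest closeness.

F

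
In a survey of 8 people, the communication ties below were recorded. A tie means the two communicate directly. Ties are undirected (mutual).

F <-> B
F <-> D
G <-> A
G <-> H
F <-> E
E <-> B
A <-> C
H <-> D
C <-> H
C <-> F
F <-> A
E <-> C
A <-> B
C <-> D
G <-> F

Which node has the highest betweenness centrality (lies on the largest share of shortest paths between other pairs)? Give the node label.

F

Unnormalized betweenness of each node: A:3/2, B:1/3, C:11/3, D:1/2, E:1/2, F:11/2, G:7/6, H:5/6.
F has the largest value, 11/2, making it the main broker — the node through which the most shortest paths run.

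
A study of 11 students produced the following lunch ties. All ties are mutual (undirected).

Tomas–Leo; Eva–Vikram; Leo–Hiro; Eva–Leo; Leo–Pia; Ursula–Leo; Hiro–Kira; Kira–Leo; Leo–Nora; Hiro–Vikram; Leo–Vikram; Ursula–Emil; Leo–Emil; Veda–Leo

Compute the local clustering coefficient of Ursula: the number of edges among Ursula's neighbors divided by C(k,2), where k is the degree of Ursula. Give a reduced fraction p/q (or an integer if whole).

Ursula's neighbors: Emil and Leo (k = 2).
Possible neighbor pairs: C(2,2) = 1. Edges among them: Emil–Leo → e = 1.
Clustering(Ursula) = 1/1.

1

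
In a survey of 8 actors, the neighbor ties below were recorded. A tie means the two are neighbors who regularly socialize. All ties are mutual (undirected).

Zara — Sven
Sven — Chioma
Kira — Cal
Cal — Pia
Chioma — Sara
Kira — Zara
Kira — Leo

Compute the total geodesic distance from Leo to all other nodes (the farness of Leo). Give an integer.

Distances from Leo: Cal:2, Chioma:4, Kira:1, Pia:3, Sara:5, Sven:3, Zara:2.
Sum = 2 + 4 + 1 + 3 + 5 + 3 + 2 = 20.

20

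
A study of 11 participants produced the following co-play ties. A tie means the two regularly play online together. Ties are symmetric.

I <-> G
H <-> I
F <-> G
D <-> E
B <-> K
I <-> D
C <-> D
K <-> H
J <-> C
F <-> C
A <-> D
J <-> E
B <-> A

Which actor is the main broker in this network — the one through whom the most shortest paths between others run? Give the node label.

Unnormalized betweenness of each node: A:8, B:7/2, C:9, D:45/2, E:3, F:2, G:3, H:6, I:29/2, J:1, K:5/2.
D has the largest value, 45/2, making it the main broker — the node through which the most shortest paths run.

D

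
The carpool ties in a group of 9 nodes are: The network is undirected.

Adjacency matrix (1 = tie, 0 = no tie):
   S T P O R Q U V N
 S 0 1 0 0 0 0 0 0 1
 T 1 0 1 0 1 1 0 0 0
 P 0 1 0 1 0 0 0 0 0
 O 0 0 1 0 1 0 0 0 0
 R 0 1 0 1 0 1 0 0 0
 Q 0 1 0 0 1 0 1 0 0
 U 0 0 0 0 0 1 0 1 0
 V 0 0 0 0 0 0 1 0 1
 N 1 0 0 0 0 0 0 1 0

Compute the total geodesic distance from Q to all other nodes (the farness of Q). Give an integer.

Distances from Q: N:3, O:2, P:2, R:1, S:2, T:1, U:1, V:2.
Sum = 3 + 2 + 2 + 1 + 2 + 1 + 1 + 2 = 14.

14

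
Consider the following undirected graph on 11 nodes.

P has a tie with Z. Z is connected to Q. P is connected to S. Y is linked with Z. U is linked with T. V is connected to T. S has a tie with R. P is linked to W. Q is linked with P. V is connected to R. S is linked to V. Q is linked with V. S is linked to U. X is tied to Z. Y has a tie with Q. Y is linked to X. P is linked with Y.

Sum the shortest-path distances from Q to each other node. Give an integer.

Distances from Q: P:1, R:2, S:2, T:2, U:3, V:1, W:2, X:2, Y:1, Z:1.
Sum = 1 + 2 + 2 + 2 + 3 + 1 + 2 + 2 + 1 + 1 = 17.

17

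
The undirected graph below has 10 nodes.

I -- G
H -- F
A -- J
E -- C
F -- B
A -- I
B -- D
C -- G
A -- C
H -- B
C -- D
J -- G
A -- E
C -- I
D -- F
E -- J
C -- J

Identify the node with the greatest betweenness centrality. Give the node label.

C

Unnormalized betweenness of each node: A:5/6, B:7/2, C:65/3, D:18, E:0, F:7/2, G:1/3, H:0, I:1/3, J:5/6.
C has the largest value, 65/3, making it the main broker — the node through which the most shortest paths run.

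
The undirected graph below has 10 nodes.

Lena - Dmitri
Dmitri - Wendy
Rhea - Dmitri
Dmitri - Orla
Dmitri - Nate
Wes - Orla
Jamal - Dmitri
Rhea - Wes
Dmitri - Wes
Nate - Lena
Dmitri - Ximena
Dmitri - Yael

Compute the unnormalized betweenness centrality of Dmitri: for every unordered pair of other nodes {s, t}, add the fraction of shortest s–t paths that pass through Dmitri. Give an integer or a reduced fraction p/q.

Pairs whose geodesics pass through Dmitri — Lena–Ximena: 1; Lena–Wendy: 1; Lena–Jamal: 1; Lena–Orla: 1; Lena–Wes: 1; Lena–Yael: 1; Lena–Rhea: 1; Ximena–Wendy: 1; Ximena–Jamal: 1; Ximena–Nate: 1; Ximena–Orla: 1; Ximena–Wes: 1; Ximena–Yael: 1; Ximena–Rhea: 1 … (+19 more pairs).
All other pairs contribute 0.
Summing the contributions gives betweenness(Dmitri) = 65/2.

65/2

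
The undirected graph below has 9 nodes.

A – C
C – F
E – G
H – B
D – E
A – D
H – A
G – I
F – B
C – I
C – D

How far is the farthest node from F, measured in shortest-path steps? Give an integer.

3

Distances from F: A:2, B:1, C:1, D:2, E:3, G:3, H:2, I:2.
The largest is 3 (to E and G), so the eccentricity of F is 3.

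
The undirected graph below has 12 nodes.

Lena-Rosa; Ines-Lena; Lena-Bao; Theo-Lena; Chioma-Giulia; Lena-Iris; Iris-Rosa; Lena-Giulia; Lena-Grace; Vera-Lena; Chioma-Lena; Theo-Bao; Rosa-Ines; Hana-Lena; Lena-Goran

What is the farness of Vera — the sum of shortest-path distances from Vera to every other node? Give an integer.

Distances from Vera: Bao:2, Chioma:2, Giulia:2, Goran:2, Grace:2, Hana:2, Ines:2, Iris:2, Lena:1, Rosa:2, Theo:2.
Sum = 2 + 2 + 2 + 2 + 2 + 2 + 2 + 2 + 1 + 2 + 2 = 21.

21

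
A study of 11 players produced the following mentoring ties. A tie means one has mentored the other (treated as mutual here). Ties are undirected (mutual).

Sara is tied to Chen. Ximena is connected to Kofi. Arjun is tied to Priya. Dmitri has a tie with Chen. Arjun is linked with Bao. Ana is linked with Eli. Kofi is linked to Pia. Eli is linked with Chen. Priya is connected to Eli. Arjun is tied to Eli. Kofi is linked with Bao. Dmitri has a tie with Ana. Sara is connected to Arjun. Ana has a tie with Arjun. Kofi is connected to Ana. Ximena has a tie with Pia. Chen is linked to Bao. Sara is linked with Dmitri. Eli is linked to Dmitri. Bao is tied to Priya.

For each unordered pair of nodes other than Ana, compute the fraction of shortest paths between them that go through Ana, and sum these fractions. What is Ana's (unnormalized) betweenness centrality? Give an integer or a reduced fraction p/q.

Pairs whose geodesics pass through Ana — Eli–Ximena: 1; Eli–Kofi: 1; Eli–Pia: 1; Sara–Ximena: 2/4; Sara–Kofi: 2/4; Sara–Pia: 2/4; Dmitri–Arjun: 1/3; Dmitri–Ximena: 1; Dmitri–Kofi: 1; Dmitri–Pia: 1; Arjun–Ximena: 1/2; Arjun–Kofi: 1/2; Arjun–Pia: 1/2.
All other pairs contribute 0.
Summing the contributions gives betweenness(Ana) = 28/3.

28/3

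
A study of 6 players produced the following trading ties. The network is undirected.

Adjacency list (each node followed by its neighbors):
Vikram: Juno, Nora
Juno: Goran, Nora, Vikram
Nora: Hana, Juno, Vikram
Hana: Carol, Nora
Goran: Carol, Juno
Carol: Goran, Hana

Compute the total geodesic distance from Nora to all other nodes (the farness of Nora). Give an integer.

7

Distances from Nora: Carol:2, Goran:2, Hana:1, Juno:1, Vikram:1.
Sum = 2 + 2 + 1 + 1 + 1 = 7.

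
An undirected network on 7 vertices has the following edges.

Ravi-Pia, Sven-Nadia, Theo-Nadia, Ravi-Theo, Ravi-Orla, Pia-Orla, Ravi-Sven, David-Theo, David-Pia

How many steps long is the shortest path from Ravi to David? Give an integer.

2

One shortest route is Ravi – Theo – David, which uses 2 edges, and Ravi and David are not directly tied, so nothing shorter exists. So d(Ravi,David) = 2.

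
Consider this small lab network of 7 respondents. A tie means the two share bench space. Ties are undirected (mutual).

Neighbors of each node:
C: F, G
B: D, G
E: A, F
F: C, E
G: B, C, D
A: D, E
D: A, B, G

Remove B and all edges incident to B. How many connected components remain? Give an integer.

1

B's neighbors (D and G) remain reachable from one another through other ties, so the rest of the network stays in one piece.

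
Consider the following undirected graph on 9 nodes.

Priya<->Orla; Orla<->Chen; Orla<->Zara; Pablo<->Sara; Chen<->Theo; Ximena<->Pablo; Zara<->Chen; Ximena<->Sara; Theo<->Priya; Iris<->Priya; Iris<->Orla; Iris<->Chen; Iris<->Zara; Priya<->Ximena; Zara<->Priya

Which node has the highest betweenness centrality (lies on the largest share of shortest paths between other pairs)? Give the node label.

Unnormalized betweenness of each node: Chen:3/2, Iris:1, Orla:1, Pablo:0, Priya:33/2, Sara:0, Theo:1, Ximena:12, Zara:1.
Priya has the largest value, 33/2, making it the main broker — the node through which the most shortest paths run.

Priya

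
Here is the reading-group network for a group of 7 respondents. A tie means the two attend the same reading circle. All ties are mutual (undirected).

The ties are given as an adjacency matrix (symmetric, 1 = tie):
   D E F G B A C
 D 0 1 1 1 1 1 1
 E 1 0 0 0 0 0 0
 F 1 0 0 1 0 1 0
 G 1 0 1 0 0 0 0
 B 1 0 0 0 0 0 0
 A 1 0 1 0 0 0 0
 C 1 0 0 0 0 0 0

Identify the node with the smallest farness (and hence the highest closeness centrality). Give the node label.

D

Farness (sum of distances to all others) for each node — A:10, B:11, C:11, D:6, E:11, F:9, G:10.
The smallest farness is 6, for D, so D has the highest closeness.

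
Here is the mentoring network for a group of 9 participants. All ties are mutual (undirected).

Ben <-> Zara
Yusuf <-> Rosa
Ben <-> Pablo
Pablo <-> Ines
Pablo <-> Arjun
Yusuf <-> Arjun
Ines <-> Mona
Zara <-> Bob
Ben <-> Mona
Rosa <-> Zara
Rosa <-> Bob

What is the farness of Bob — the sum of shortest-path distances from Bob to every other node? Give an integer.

Distances from Bob: Arjun:3, Ben:2, Ines:4, Mona:3, Pablo:3, Rosa:1, Yusuf:2, Zara:1.
Sum = 3 + 2 + 4 + 3 + 3 + 1 + 2 + 1 = 19.

19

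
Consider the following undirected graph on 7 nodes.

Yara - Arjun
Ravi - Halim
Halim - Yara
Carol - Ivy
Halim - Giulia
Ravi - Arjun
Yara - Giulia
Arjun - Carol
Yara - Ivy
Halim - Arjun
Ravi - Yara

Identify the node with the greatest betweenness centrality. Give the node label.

Unnormalized betweenness of each node: Arjun:19/6, Carol:1/2, Giulia:0, Halim:4/3, Ivy:5/6, Ravi:0, Yara:31/6.
Yara has the largest value, 31/6, making it the main broker — the node through which the most shortest paths run.

Yara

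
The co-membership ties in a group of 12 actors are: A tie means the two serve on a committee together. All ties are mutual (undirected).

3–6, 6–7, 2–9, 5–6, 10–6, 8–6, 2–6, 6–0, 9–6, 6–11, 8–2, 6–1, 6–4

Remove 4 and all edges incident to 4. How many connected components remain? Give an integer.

4's neighbors (6) remain reachable from one another through other ties, so the rest of the network stays in one piece.

1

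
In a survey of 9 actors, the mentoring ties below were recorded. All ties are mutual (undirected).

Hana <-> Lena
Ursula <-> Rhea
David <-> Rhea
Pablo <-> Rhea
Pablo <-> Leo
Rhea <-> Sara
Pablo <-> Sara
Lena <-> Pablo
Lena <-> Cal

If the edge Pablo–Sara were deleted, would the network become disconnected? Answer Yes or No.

Even without that edge, Pablo still reaches Sara via Pablo – Rhea – Sara, so the network stays connected. Not a bridge.

No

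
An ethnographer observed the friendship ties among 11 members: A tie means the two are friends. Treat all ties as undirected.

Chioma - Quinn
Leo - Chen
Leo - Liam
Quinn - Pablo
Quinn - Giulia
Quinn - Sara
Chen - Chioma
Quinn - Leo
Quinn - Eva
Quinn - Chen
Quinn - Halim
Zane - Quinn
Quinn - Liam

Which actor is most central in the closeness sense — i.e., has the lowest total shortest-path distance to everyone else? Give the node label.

Farness (sum of distances to all others) for each node — Chen:17, Chioma:18, Eva:19, Giulia:19, Halim:19, Leo:17, Liam:18, Pablo:19, Quinn:10, Sara:19, Zane:19.
The smallest farness is 10, for Quinn, so Quinn has the highest closeness.

Quinn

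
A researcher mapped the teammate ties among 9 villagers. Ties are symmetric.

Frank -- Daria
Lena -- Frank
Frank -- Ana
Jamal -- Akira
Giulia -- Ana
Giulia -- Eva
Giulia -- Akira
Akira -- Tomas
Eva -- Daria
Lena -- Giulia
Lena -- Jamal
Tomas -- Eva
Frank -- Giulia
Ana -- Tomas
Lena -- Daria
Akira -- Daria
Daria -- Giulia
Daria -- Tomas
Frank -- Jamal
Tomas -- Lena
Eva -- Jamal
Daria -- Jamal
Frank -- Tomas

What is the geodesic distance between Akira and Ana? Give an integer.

One shortest route is Akira – Giulia – Ana, which uses 2 edges, and Akira and Ana are not directly tied, so nothing shorter exists. So d(Akira,Ana) = 2.

2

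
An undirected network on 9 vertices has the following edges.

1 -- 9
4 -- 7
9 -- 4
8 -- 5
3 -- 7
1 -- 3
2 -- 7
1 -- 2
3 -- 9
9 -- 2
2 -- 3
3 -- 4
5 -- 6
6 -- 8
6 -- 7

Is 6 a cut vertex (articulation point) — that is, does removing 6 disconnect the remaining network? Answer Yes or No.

Removing 6 leaves {5 and 8} with no path to {1, 2, 3, 4, 7, and 9}, so the network splits into 2 components. 6 is a cut vertex.

Yes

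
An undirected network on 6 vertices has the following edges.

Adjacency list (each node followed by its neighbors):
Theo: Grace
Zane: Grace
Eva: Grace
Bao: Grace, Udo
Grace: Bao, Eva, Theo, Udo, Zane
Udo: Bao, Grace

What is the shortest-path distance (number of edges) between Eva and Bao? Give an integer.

One shortest route is Eva – Grace – Bao, which uses 2 edges, and Eva and Bao are not directly tied, so nothing shorter exists. So d(Eva,Bao) = 2.

2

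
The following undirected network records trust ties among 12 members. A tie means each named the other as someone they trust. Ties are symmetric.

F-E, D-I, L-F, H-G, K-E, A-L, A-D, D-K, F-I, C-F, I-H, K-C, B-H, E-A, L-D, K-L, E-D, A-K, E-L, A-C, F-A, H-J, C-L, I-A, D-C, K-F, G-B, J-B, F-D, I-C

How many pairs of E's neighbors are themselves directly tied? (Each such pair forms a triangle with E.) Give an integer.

10

E's neighbors: A, D, F, K, and L.
Neighbor pairs that are themselves tied: E–A–D; E–A–F; E–A–K; E–A–L; E–D–F; E–D–K; E–D–L; E–F–K; E–F–L; E–K–L. Each forms one triangle with E, for 10 in total.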